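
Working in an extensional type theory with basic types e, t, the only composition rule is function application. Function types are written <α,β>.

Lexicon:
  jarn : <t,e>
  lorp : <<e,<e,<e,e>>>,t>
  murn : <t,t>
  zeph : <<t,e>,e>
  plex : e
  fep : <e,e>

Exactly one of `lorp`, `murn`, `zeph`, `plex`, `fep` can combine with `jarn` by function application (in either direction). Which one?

zeph

lorp : <<e,<e,<e,e>>>,t> — neither side's domain matches the other.
murn : <t,t> — neither side's domain matches the other.
zeph — combines: zeph : <<t,e>,e> takes jarn : <t,e> as argument, giving e.
plex : e — neither side's domain matches the other.
fep : <e,e> — neither side's domain matches the other.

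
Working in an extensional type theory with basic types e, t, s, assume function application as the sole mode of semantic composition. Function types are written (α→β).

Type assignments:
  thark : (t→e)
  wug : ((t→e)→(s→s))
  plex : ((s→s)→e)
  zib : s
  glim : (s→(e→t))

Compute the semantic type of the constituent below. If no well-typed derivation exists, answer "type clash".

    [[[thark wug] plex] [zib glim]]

t

[thark wug]: ((t→e)→(s→s)) applied to (t→e) yields (s→s).
[[thark wug] plex]: ((s→s)→e) applied to (s→s) yields e.
[zib glim]: (s→(e→t)) applied to s yields (e→t).
[[[thark wug] plex] [zib glim]]: (e→t) applied to e yields t.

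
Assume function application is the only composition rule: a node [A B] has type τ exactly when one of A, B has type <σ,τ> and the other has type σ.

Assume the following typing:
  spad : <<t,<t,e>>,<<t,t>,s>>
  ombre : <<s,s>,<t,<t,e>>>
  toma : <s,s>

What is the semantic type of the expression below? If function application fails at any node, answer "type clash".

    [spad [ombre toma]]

[ombre toma]: ombre is <<s,s>,<t,<t,e>>>, toma is <s,s>; result <t,<t,e>>.
[spad [ombre toma]]: spad is <<t,<t,e>>,<<t,t>,s>>, [ombre toma] is <t,<t,e>>; result <<t,t>,s>.

<<t,t>,s>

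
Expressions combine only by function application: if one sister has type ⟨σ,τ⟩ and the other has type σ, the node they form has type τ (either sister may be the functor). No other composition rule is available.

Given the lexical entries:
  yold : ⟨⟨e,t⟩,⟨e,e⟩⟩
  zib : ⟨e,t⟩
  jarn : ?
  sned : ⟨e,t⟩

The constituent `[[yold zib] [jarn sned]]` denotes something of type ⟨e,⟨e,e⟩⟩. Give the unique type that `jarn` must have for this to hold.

⟨⟨e,t⟩,⟨⟨e,e⟩,⟨e,⟨e,e⟩⟩⟩⟩

[[yold zib] [jarn sned]] is required to be ⟨e,⟨e,e⟩⟩. [yold zib] : ⟨e,e⟩ cannot yield ⟨e,⟨e,e⟩⟩ as functor, so [jarn sned] : ⟨⟨e,e⟩,⟨e,⟨e,e⟩⟩⟩.
[jarn sned] is required to be ⟨⟨e,e⟩,⟨e,⟨e,e⟩⟩⟩. sned : ⟨e,t⟩ cannot yield ⟨⟨e,e⟩,⟨e,⟨e,e⟩⟩⟩ as functor, so jarn : ⟨⟨e,t⟩,⟨⟨e,e⟩,⟨e,⟨e,e⟩⟩⟩⟩.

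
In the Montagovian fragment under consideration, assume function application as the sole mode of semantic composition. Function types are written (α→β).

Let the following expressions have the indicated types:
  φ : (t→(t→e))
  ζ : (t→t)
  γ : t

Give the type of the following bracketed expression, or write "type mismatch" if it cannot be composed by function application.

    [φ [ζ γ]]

(t→e)

[ζ γ] — ζ of type (t→t) combines with γ of type t: type t.
[φ [ζ γ]] — φ of type (t→(t→e)) combines with [ζ γ] of type t: type (t→e).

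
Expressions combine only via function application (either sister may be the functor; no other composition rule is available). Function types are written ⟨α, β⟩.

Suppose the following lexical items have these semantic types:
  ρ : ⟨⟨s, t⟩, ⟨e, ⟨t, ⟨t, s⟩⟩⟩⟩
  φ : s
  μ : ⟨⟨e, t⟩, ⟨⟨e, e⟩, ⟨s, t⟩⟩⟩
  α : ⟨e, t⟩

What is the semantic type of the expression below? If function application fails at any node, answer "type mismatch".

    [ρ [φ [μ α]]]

[μ α]: ⟨⟨e, t⟩, ⟨⟨e, e⟩, ⟨s, t⟩⟩⟩ applied to ⟨e, t⟩ yields ⟨⟨e, e⟩, ⟨s, t⟩⟩.
[φ [μ α]]: s and ⟨⟨e, e⟩, ⟨s, t⟩⟩ cannot combine by function application — type clash.

type mismatch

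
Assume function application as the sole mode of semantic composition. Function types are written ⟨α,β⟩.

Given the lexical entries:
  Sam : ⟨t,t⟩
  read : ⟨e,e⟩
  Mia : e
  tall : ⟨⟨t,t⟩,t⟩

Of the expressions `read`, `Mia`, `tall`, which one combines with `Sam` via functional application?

tall

read : ⟨e,e⟩ — no; Sam wants t, and read wants e.
Mia : e — no; Sam wants t, and Mia wants nothing (atomic).
tall — combines: tall : ⟨⟨t,t⟩,t⟩ takes Sam : ⟨t,t⟩ as argument, giving t.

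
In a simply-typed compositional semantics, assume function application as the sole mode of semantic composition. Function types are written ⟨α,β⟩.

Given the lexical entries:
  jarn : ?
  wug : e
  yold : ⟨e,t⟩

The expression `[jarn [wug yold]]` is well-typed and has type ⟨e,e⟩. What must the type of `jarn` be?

[jarn [wug yold]] is required to be ⟨e,e⟩. [wug yold] : t cannot yield ⟨e,e⟩ as functor, so jarn : ⟨t,⟨e,e⟩⟩.

⟨t,⟨e,e⟩⟩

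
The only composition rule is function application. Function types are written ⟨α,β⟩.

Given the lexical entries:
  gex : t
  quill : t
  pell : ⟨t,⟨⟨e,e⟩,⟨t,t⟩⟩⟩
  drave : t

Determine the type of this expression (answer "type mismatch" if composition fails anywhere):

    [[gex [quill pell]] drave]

[quill pell]: ⟨t,⟨⟨e,e⟩,⟨t,t⟩⟩⟩ applied to t yields ⟨⟨e,e⟩,⟨t,t⟩⟩.
At [gex [quill pell]]: neither t nor ⟨⟨e,e⟩,⟨t,t⟩⟩ can take the other as argument; the node is ill-typed.

type mismatch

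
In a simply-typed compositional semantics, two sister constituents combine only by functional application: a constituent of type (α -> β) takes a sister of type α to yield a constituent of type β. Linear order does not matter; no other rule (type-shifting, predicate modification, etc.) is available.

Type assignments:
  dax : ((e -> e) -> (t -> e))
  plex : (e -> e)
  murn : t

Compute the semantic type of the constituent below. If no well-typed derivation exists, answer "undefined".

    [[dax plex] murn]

[dax plex]: functor dax : ((e -> e) -> (t -> e)), argument plex : (e -> e); result (t -> e).
[[dax plex] murn]: functor [dax plex] : (t -> e), argument murn : t; result e.

e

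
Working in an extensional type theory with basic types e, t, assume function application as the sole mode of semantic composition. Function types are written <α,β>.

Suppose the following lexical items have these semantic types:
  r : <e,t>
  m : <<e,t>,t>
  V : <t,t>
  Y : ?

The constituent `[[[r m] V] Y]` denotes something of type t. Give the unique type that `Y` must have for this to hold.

For [[[r m] V] Y] to have type t with [[r m] V] of type t, Y must be the function: Y : <t,t>.

<t,t>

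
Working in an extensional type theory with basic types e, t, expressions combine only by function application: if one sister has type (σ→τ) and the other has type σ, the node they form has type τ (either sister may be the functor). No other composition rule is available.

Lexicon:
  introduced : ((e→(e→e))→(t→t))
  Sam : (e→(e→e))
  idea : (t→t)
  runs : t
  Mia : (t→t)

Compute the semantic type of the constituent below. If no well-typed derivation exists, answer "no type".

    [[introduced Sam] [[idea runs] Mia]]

t

[introduced Sam]: ((e→(e→e))→(t→t)) applied to (e→(e→e)) yields (t→t).
[idea runs]: (t→t) applied to t yields t.
[[idea runs] Mia]: (t→t) applied to t yields t.
[[introduced Sam] [[idea runs] Mia]]: (t→t) applied to t yields t.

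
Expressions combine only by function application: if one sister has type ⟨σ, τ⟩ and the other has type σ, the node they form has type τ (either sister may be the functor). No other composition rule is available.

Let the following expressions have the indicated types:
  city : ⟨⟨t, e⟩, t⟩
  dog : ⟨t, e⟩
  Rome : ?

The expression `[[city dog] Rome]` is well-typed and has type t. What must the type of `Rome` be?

⟨t, t⟩

At [[city dog] Rome] (required: t): [city dog] is t, which is not a function with range t; hence Rome is the functor — type ⟨t, t⟩.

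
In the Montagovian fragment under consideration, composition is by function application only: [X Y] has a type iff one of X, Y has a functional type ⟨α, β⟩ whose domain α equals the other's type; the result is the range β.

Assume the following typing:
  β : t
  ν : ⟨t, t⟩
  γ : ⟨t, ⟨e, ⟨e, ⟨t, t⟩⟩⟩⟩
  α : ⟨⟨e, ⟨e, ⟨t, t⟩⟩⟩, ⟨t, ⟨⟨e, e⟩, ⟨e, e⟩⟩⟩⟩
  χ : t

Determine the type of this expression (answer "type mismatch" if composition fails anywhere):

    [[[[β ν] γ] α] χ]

At [β ν], ν : ⟨t, t⟩ takes β : t, giving t.
At [[β ν] γ], γ : ⟨t, ⟨e, ⟨e, ⟨t, t⟩⟩⟩⟩ takes [β ν] : t, giving ⟨e, ⟨e, ⟨t, t⟩⟩⟩.
At [[[β ν] γ] α], α : ⟨⟨e, ⟨e, ⟨t, t⟩⟩⟩, ⟨t, ⟨⟨e, e⟩, ⟨e, e⟩⟩⟩⟩ takes [[β ν] γ] : ⟨e, ⟨e, ⟨t, t⟩⟩⟩, giving ⟨t, ⟨⟨e, e⟩, ⟨e, e⟩⟩⟩.
At [[[[β ν] γ] α] χ], [[[β ν] γ] α] : ⟨t, ⟨⟨e, e⟩, ⟨e, e⟩⟩⟩ takes χ : t, giving ⟨⟨e, e⟩, ⟨e, e⟩⟩.

⟨⟨e, e⟩, ⟨e, e⟩⟩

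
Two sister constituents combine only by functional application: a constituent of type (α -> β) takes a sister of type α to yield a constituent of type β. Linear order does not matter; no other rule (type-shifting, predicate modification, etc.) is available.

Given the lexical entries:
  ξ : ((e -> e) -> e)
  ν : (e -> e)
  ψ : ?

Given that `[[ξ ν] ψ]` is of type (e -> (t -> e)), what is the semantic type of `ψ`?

For [[ξ ν] ψ] to have type (e -> (t -> e)) with [ξ ν] of type e, ψ must be the function: ψ : (e -> (e -> (t -> e))).

(e -> (e -> (t -> e)))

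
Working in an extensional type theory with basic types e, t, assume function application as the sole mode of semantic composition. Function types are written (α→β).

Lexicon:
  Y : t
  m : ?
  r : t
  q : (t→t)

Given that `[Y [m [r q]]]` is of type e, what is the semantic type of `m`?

(t→(t→e))

For [Y [m [r q]]] to have type e with Y of type t, [m [r q]] must be the function: [m [r q]] : (t→e).
For [m [r q]] to have type (t→e) with [r q] of type t, m must be the function: m : (t→(t→e)).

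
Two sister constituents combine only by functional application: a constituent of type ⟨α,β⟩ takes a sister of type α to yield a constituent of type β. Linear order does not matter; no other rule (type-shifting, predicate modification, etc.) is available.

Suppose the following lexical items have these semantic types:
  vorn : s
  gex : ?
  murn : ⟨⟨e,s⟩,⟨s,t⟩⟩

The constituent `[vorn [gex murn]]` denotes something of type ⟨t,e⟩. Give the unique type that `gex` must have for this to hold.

⟨⟨⟨e,s⟩,⟨s,t⟩⟩,⟨s,⟨t,e⟩⟩⟩

[vorn [gex murn]] is required to be ⟨t,e⟩. vorn : s cannot yield ⟨t,e⟩ as functor, so [gex murn] : ⟨s,⟨t,e⟩⟩.
[gex murn] is required to be ⟨s,⟨t,e⟩⟩. murn : ⟨⟨e,s⟩,⟨s,t⟩⟩ cannot yield ⟨s,⟨t,e⟩⟩ as functor, so gex : ⟨⟨⟨e,s⟩,⟨s,t⟩⟩,⟨s,⟨t,e⟩⟩⟩.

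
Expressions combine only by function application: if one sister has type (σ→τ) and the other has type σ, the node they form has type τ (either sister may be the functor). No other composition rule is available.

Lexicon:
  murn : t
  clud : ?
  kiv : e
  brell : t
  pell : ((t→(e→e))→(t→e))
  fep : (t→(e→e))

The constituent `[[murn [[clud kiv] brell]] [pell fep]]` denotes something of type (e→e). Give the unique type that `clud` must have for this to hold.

[[murn [[clud kiv] brell]] [pell fep]] is required to be (e→e). [pell fep] : (t→e) cannot yield (e→e) as functor, so [murn [[clud kiv] brell]] : ((t→e)→(e→e)).
[murn [[clud kiv] brell]] is required to be ((t→e)→(e→e)). murn : t cannot yield ((t→e)→(e→e)) as functor, so [[clud kiv] brell] : (t→((t→e)→(e→e))).
[[clud kiv] brell] is required to be (t→((t→e)→(e→e))). brell : t cannot yield (t→((t→e)→(e→e))) as functor, so [clud kiv] : (t→(t→((t→e)→(e→e)))).
[clud kiv] is required to be (t→(t→((t→e)→(e→e)))). kiv : e cannot yield (t→(t→((t→e)→(e→e)))) as functor, so clud : (e→(t→(t→((t→e)→(e→e))))).

(e→(t→(t→((t→e)→(e→e)))))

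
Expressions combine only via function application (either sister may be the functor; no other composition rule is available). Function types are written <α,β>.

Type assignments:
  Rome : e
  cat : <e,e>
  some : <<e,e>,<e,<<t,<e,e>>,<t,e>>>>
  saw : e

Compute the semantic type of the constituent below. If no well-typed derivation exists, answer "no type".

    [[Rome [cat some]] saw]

[cat some]: functor some : <<e,e>,<e,<<t,<e,e>>,<t,e>>>>, argument cat : <e,e>; result <e,<<t,<e,e>>,<t,e>>>.
[Rome [cat some]]: functor [cat some] : <e,<<t,<e,e>>,<t,e>>>, argument Rome : e; result <<t,<e,e>>,<t,e>>.
[[Rome [cat some]] saw]: <<t,<e,e>>,<t,e>> with e — neither is a function whose domain matches the other; composition fails here.

no type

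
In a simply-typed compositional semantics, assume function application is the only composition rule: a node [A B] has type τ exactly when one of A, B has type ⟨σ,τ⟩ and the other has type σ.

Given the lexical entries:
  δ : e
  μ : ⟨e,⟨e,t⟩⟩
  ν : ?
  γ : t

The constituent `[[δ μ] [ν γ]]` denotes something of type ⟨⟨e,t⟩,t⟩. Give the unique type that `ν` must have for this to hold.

⟨t,⟨⟨e,t⟩,⟨⟨e,t⟩,t⟩⟩⟩

For [[δ μ] [ν γ]] to have type ⟨⟨e,t⟩,t⟩ with [δ μ] of type ⟨e,t⟩, [ν γ] must be the function: [ν γ] : ⟨⟨e,t⟩,⟨⟨e,t⟩,t⟩⟩.
For [ν γ] to have type ⟨⟨e,t⟩,⟨⟨e,t⟩,t⟩⟩ with γ of type t, ν must be the function: ν : ⟨t,⟨⟨e,t⟩,⟨⟨e,t⟩,t⟩⟩⟩.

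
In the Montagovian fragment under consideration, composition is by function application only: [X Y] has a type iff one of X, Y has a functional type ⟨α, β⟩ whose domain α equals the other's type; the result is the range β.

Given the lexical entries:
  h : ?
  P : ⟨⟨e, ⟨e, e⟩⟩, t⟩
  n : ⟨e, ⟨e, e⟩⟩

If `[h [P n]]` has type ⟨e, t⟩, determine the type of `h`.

⟨t, ⟨e, t⟩⟩

For [h [P n]] to have type ⟨e, t⟩ with [P n] of type t, h must be the function: h : ⟨t, ⟨e, t⟩⟩.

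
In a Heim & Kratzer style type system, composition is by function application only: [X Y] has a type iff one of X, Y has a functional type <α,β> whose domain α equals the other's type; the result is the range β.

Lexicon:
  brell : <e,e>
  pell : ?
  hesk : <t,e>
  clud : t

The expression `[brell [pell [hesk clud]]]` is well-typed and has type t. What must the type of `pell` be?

<e,<<e,e>,t>>

For [brell [pell [hesk clud]]] to have type t with brell of type <e,e>, [pell [hesk clud]] must be the function: [pell [hesk clud]] : <<e,e>,t>.
For [pell [hesk clud]] to have type <<e,e>,t> with [hesk clud] of type e, pell must be the function: pell : <e,<<e,e>,t>>.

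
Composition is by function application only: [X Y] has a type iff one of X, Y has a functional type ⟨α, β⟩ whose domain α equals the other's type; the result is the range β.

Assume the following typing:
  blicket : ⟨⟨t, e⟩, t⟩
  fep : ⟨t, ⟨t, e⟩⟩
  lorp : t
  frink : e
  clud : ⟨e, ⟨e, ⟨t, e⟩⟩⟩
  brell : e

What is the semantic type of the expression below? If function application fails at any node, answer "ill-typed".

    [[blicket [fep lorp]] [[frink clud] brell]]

e

[fep lorp]: fep is ⟨t, ⟨t, e⟩⟩, lorp is t; result ⟨t, e⟩.
[blicket [fep lorp]]: blicket is ⟨⟨t, e⟩, t⟩, [fep lorp] is ⟨t, e⟩; result t.
[frink clud]: clud is ⟨e, ⟨e, ⟨t, e⟩⟩⟩, frink is e; result ⟨e, ⟨t, e⟩⟩.
[[frink clud] brell]: [frink clud] is ⟨e, ⟨t, e⟩⟩, brell is e; result ⟨t, e⟩.
[[blicket [fep lorp]] [[frink clud] brell]]: [[frink clud] brell] is ⟨t, e⟩, [blicket [fep lorp]] is t; result e.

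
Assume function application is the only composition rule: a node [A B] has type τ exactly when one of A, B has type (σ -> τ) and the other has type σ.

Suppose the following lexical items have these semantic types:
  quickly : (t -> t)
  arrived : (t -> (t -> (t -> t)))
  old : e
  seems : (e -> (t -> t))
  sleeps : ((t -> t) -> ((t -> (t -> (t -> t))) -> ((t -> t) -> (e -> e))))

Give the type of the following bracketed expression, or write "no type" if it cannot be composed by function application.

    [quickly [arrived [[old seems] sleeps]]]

(e -> e)

[old seems]: (e -> (t -> t)) applied to e yields (t -> t).
[[old seems] sleeps]: ((t -> t) -> ((t -> (t -> (t -> t))) -> ((t -> t) -> (e -> e)))) applied to (t -> t) yields ((t -> (t -> (t -> t))) -> ((t -> t) -> (e -> e))).
[arrived [[old seems] sleeps]]: ((t -> (t -> (t -> t))) -> ((t -> t) -> (e -> e))) applied to (t -> (t -> (t -> t))) yields ((t -> t) -> (e -> e)).
[quickly [arrived [[old seems] sleeps]]]: ((t -> t) -> (e -> e)) applied to (t -> t) yields (e -> e).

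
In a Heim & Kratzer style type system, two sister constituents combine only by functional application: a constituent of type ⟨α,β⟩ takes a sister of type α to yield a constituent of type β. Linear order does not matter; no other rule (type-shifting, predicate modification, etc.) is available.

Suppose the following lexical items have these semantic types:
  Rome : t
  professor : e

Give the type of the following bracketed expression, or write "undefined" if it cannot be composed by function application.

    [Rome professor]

undefined

At [Rome professor]: neither t nor e can take the other as argument; the node is ill-typed.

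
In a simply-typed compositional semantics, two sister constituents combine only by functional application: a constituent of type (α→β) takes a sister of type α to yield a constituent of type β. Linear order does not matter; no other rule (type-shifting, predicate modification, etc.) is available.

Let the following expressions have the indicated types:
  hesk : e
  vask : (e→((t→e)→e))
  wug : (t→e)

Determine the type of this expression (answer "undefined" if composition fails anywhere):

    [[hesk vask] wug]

e

[hesk vask]: functor vask : (e→((t→e)→e)), argument hesk : e; result ((t→e)→e).
[[hesk vask] wug]: functor [hesk vask] : ((t→e)→e), argument wug : (t→e); result e.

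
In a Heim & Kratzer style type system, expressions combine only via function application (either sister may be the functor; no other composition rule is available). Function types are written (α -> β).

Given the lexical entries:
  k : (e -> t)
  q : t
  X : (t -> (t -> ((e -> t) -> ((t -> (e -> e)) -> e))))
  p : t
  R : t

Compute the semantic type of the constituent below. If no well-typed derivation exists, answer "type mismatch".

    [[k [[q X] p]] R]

[q X] — X of type (t -> (t -> ((e -> t) -> ((t -> (e -> e)) -> e)))) combines with q of type t: type (t -> ((e -> t) -> ((t -> (e -> e)) -> e))).
[[q X] p] — [q X] of type (t -> ((e -> t) -> ((t -> (e -> e)) -> e))) combines with p of type t: type ((e -> t) -> ((t -> (e -> e)) -> e)).
[k [[q X] p]] — [[q X] p] of type ((e -> t) -> ((t -> (e -> e)) -> e)) combines with k of type (e -> t): type ((t -> (e -> e)) -> e).
[[k [[q X] p]] R]: ((t -> (e -> e)) -> e) with t — neither is a function whose domain matches the other; composition fails here.

type mismatch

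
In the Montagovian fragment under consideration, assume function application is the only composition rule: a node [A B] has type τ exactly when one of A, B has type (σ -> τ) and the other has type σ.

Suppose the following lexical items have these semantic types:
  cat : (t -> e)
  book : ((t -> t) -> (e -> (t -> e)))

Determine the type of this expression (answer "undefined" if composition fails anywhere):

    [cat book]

[cat book]: (t -> e) with ((t -> t) -> (e -> (t -> e))) — neither is a function whose domain matches the other; composition fails here.

undefined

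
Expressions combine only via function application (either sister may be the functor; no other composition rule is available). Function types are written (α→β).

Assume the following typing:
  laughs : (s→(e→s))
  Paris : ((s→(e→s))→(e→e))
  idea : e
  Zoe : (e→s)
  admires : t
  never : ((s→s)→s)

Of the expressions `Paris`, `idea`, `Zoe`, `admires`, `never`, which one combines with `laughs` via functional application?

Paris — combines: Paris : ((s→(e→s))→(e→e)) takes laughs : (s→(e→s)) as argument, giving (e→e).
idea : e — laughs needs s; idea needs nothing (atomic); neither fits.
Zoe : (e→s) — laughs needs s; Zoe needs e; neither fits.
admires : t — laughs needs s; admires needs nothing (atomic); neither fits.
never : ((s→s)→s) — laughs needs s; never needs (s→s); neither fits.

Paris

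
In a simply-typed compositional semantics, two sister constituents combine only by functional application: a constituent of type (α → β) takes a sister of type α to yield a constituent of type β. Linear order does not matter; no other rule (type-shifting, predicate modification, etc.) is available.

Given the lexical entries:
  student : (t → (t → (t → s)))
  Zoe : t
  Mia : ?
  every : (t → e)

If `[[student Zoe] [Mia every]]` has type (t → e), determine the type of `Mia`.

[[student Zoe] [Mia every]] is required to be (t → e). [student Zoe] : (t → (t → s)) cannot yield (t → e) as functor, so [Mia every] : ((t → (t → s)) → (t → e)).
[Mia every] is required to be ((t → (t → s)) → (t → e)). every : (t → e) cannot yield ((t → (t → s)) → (t → e)) as functor, so Mia : ((t → e) → ((t → (t → s)) → (t → e))).

((t → e) → ((t → (t → s)) → (t → e)))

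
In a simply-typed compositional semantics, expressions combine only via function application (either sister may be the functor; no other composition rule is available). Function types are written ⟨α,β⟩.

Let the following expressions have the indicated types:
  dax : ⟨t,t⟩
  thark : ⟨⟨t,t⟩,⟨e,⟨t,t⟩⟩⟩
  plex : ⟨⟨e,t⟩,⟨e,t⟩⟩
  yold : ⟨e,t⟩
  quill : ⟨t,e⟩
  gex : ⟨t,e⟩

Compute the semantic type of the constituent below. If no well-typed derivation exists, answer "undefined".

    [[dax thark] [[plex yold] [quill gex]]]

[dax thark] — thark of type ⟨⟨t,t⟩,⟨e,⟨t,t⟩⟩⟩ combines with dax of type ⟨t,t⟩: type ⟨e,⟨t,t⟩⟩.
[plex yold] — plex of type ⟨⟨e,t⟩,⟨e,t⟩⟩ combines with yold of type ⟨e,t⟩: type ⟨e,t⟩.
[quill gex]: ⟨t,e⟩ with ⟨t,e⟩ — neither is a function whose domain matches the other; composition fails here.

undefined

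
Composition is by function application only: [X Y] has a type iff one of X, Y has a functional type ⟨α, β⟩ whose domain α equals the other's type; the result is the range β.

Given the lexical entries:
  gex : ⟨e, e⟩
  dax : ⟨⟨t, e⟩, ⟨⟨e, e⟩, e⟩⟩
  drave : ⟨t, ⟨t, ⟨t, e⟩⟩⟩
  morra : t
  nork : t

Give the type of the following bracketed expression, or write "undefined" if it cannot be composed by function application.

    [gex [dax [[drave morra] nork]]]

[drave morra] — drave of type ⟨t, ⟨t, ⟨t, e⟩⟩⟩ combines with morra of type t: type ⟨t, ⟨t, e⟩⟩.
[[drave morra] nork] — [drave morra] of type ⟨t, ⟨t, e⟩⟩ combines with nork of type t: type ⟨t, e⟩.
[dax [[drave morra] nork]] — dax of type ⟨⟨t, e⟩, ⟨⟨e, e⟩, e⟩⟩ combines with [[drave morra] nork] of type ⟨t, e⟩: type ⟨⟨e, e⟩, e⟩.
[gex [dax [[drave morra] nork]]] — [dax [[drave morra] nork]] of type ⟨⟨e, e⟩, e⟩ combines with gex of type ⟨e, e⟩: type e.

e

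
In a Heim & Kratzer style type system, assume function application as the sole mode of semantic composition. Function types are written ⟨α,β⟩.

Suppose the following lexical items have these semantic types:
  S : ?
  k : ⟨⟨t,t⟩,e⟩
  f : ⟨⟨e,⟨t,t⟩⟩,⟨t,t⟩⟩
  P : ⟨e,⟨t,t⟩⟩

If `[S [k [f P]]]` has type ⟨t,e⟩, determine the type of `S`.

For [S [k [f P]]] to have type ⟨t,e⟩ with [k [f P]] of type e, S must be the function: S : ⟨e,⟨t,e⟩⟩.

⟨e,⟨t,e⟩⟩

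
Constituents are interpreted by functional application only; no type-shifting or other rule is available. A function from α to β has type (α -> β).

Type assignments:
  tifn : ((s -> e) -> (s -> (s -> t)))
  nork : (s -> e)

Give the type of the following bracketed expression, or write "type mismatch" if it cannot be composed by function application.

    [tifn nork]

[tifn nork]: functor tifn : ((s -> e) -> (s -> (s -> t))), argument nork : (s -> e); result (s -> (s -> t)).

(s -> (s -> t))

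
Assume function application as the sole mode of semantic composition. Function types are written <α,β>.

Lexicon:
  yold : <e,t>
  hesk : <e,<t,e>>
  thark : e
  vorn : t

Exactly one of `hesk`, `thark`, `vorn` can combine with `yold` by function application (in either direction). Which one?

thark

hesk : <e,<t,e>> — does not combine with yold.
thark — combines: yold : <e,t> takes thark : e as argument, giving t.
vorn : t — does not combine with yold.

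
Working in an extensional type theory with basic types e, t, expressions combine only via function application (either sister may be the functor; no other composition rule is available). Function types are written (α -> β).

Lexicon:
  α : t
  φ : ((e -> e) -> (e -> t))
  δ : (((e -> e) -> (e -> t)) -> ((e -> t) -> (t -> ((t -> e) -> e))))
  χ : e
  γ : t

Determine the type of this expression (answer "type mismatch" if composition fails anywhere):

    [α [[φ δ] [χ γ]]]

type mismatch

[φ δ]: functor δ : (((e -> e) -> (e -> t)) -> ((e -> t) -> (t -> ((t -> e) -> e)))), argument φ : ((e -> e) -> (e -> t)); result ((e -> t) -> (t -> ((t -> e) -> e))).
At [χ γ]: neither e nor t can take the other as argument; the node is ill-typed.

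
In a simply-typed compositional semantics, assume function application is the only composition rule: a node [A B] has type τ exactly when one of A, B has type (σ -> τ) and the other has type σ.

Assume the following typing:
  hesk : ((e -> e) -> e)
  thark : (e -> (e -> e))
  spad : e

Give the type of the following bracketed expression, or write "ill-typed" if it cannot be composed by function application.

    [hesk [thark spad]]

[thark spad]: (e -> (e -> e)) applied to e yields (e -> e).
[hesk [thark spad]]: ((e -> e) -> e) applied to (e -> e) yields e.

e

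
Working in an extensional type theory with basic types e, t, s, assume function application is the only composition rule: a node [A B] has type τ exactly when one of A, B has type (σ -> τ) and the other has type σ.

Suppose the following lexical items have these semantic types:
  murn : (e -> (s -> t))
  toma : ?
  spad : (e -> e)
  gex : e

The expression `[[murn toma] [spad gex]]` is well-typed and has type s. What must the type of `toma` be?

For [[murn toma] [spad gex]] to have type s with [spad gex] of type e, [murn toma] must be the function: [murn toma] : (e -> s).
For [murn toma] to have type (e -> s) with murn of type (e -> (s -> t)), toma must be the function: toma : ((e -> (s -> t)) -> (e -> s)).

((e -> (s -> t)) -> (e -> s))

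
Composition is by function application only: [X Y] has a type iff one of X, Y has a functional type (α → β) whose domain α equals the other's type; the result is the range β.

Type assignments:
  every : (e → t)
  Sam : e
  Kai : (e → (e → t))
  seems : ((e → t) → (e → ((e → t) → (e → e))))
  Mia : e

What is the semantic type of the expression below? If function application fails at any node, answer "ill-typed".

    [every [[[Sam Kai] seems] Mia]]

(e → e)

[Sam Kai]: functor Kai : (e → (e → t)), argument Sam : e; result (e → t).
[[Sam Kai] seems]: functor seems : ((e → t) → (e → ((e → t) → (e → e)))), argument [Sam Kai] : (e → t); result (e → ((e → t) → (e → e))).
[[[Sam Kai] seems] Mia]: functor [[Sam Kai] seems] : (e → ((e → t) → (e → e))), argument Mia : e; result ((e → t) → (e → e)).
[every [[[Sam Kai] seems] Mia]]: functor [[[Sam Kai] seems] Mia] : ((e → t) → (e → e)), argument every : (e → t); result (e → e).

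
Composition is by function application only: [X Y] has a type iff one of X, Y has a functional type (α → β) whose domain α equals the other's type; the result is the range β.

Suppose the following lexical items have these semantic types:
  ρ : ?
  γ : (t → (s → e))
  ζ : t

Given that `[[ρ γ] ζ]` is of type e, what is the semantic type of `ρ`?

((t → (s → e)) → (t → e))

[[ρ γ] ζ] is required to be e. ζ : t cannot yield e as functor, so [ρ γ] : (t → e).
[ρ γ] is required to be (t → e). γ : (t → (s → e)) cannot yield (t → e) as functor, so ρ : ((t → (s → e)) → (t → e)).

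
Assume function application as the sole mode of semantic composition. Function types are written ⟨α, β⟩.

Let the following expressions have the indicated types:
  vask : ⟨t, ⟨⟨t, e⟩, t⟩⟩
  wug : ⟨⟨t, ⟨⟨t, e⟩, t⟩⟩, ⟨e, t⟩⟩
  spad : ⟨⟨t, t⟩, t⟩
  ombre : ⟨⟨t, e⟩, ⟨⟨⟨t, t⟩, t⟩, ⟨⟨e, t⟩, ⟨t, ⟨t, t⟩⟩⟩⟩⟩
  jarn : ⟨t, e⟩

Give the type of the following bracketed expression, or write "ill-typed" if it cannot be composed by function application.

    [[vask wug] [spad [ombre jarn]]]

⟨t, ⟨t, t⟩⟩

[vask wug] — wug of type ⟨⟨t, ⟨⟨t, e⟩, t⟩⟩, ⟨e, t⟩⟩ combines with vask of type ⟨t, ⟨⟨t, e⟩, t⟩⟩: type ⟨e, t⟩.
[ombre jarn] — ombre of type ⟨⟨t, e⟩, ⟨⟨⟨t, t⟩, t⟩, ⟨⟨e, t⟩, ⟨t, ⟨t, t⟩⟩⟩⟩⟩ combines with jarn of type ⟨t, e⟩: type ⟨⟨⟨t, t⟩, t⟩, ⟨⟨e, t⟩, ⟨t, ⟨t, t⟩⟩⟩⟩.
[spad [ombre jarn]] — [ombre jarn] of type ⟨⟨⟨t, t⟩, t⟩, ⟨⟨e, t⟩, ⟨t, ⟨t, t⟩⟩⟩⟩ combines with spad of type ⟨⟨t, t⟩, t⟩: type ⟨⟨e, t⟩, ⟨t, ⟨t, t⟩⟩⟩.
[[vask wug] [spad [ombre jarn]]] — [spad [ombre jarn]] of type ⟨⟨e, t⟩, ⟨t, ⟨t, t⟩⟩⟩ combines with [vask wug] of type ⟨e, t⟩: type ⟨t, ⟨t, t⟩⟩.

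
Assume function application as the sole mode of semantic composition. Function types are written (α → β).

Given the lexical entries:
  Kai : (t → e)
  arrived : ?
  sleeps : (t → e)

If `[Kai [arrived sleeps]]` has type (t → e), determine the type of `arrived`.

((t → e) → ((t → e) → (t → e)))

At [Kai [arrived sleeps]] (required: (t → e)): Kai is (t → e), which is not a function with range (t → e); hence [arrived sleeps] is the functor — type ((t → e) → (t → e)).
At [arrived sleeps] (required: ((t → e) → (t → e))): sleeps is (t → e), which is not a function with range ((t → e) → (t → e)); hence arrived is the functor — type ((t → e) → ((t → e) → (t → e))).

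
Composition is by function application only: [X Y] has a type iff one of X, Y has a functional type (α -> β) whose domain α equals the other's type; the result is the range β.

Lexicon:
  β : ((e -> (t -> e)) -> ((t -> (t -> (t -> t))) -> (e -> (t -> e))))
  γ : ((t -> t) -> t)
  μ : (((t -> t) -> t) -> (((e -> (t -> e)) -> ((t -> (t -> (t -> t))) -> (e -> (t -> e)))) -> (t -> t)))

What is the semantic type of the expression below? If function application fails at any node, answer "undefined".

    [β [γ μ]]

(t -> t)

[γ μ] — μ of type (((t -> t) -> t) -> (((e -> (t -> e)) -> ((t -> (t -> (t -> t))) -> (e -> (t -> e)))) -> (t -> t))) combines with γ of type ((t -> t) -> t): type (((e -> (t -> e)) -> ((t -> (t -> (t -> t))) -> (e -> (t -> e)))) -> (t -> t)).
[β [γ μ]] — [γ μ] of type (((e -> (t -> e)) -> ((t -> (t -> (t -> t))) -> (e -> (t -> e)))) -> (t -> t)) combines with β of type ((e -> (t -> e)) -> ((t -> (t -> (t -> t))) -> (e -> (t -> e)))): type (t -> t).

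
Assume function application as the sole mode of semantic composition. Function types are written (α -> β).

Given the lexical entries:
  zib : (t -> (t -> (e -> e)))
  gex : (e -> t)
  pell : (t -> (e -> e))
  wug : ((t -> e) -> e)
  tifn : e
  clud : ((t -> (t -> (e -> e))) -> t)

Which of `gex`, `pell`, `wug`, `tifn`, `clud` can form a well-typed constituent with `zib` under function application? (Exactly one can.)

gex : (e -> t) — does not combine with zib.
pell : (t -> (e -> e)) — does not combine with zib.
wug : ((t -> e) -> e) — does not combine with zib.
tifn : e — does not combine with zib.
clud — combines: clud : ((t -> (t -> (e -> e))) -> t) takes zib : (t -> (t -> (e -> e))) as argument, giving t.

clud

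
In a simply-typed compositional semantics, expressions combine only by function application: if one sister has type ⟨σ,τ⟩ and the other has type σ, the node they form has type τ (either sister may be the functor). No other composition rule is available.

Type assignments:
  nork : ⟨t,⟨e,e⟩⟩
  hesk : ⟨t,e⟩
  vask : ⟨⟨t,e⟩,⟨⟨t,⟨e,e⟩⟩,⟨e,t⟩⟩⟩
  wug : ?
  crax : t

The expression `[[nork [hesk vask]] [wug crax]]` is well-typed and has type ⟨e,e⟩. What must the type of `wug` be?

At [[nork [hesk vask]] [wug crax]] (required: ⟨e,e⟩): [nork [hesk vask]] is ⟨e,t⟩, which is not a function with range ⟨e,e⟩; hence [wug crax] is the functor — type ⟨⟨e,t⟩,⟨e,e⟩⟩.
At [wug crax] (required: ⟨⟨e,t⟩,⟨e,e⟩⟩): crax is t, which is not a function with range ⟨⟨e,t⟩,⟨e,e⟩⟩; hence wug is the functor — type ⟨t,⟨⟨e,t⟩,⟨e,e⟩⟩⟩.

⟨t,⟨⟨e,t⟩,⟨e,e⟩⟩⟩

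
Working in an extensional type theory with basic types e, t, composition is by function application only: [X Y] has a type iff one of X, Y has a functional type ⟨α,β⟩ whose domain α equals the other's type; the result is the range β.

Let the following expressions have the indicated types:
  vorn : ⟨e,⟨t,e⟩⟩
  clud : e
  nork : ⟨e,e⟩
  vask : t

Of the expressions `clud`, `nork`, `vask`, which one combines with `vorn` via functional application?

clud

clud — combines: vorn : ⟨e,⟨t,e⟩⟩ takes clud : e as argument, giving ⟨t,e⟩.
nork : ⟨e,e⟩ — does not combine with vorn.
vask : t — does not combine with vorn.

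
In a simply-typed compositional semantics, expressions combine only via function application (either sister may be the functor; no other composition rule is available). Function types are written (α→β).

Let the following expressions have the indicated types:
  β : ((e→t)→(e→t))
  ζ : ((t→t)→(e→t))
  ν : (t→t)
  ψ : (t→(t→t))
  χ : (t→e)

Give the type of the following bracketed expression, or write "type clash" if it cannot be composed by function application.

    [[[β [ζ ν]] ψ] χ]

type clash

[ζ ν] — ζ of type ((t→t)→(e→t)) combines with ν of type (t→t): type (e→t).
[β [ζ ν]] — β of type ((e→t)→(e→t)) combines with [ζ ν] of type (e→t): type (e→t).
At [[β [ζ ν]] ψ]: neither (e→t) nor (t→(t→t)) can take the other as argument; the node is ill-typed.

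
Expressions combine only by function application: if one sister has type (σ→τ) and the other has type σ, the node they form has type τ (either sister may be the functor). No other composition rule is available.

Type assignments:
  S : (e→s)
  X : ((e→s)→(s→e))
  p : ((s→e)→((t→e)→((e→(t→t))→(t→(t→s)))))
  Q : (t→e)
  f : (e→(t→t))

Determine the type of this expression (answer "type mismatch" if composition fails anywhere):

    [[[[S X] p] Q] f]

(t→(t→s))

At [S X], X : ((e→s)→(s→e)) takes S : (e→s), giving (s→e).
At [[S X] p], p : ((s→e)→((t→e)→((e→(t→t))→(t→(t→s))))) takes [S X] : (s→e), giving ((t→e)→((e→(t→t))→(t→(t→s)))).
At [[[S X] p] Q], [[S X] p] : ((t→e)→((e→(t→t))→(t→(t→s)))) takes Q : (t→e), giving ((e→(t→t))→(t→(t→s))).
At [[[[S X] p] Q] f], [[[S X] p] Q] : ((e→(t→t))→(t→(t→s))) takes f : (e→(t→t)), giving (t→(t→s)).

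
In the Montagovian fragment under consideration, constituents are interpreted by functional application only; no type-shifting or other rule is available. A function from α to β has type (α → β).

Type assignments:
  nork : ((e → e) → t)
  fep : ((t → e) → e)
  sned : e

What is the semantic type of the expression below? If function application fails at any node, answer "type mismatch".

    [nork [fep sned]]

type mismatch

[fep sned]: ((t → e) → e) with e — neither is a function whose domain matches the other; composition fails here.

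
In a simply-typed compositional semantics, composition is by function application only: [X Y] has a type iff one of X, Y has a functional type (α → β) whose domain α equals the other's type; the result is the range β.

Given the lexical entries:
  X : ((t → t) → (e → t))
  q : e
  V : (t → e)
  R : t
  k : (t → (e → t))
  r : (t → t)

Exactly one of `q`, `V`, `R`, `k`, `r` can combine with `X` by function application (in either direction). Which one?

q : e — does not combine with X.
V : (t → e) — does not combine with X.
R : t — does not combine with X.
k : (t → (e → t)) — does not combine with X.
r — combines: X : ((t → t) → (e → t)) takes r : (t → t) as argument, giving (e → t).

r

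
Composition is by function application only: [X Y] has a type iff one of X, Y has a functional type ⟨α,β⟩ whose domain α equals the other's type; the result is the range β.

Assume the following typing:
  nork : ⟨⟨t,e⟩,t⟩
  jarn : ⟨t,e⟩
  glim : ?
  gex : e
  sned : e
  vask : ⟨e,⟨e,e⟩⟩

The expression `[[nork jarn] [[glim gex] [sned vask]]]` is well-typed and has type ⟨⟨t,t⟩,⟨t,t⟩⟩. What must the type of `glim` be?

[[nork jarn] [[glim gex] [sned vask]]] is required to be ⟨⟨t,t⟩,⟨t,t⟩⟩. [nork jarn] : t cannot yield ⟨⟨t,t⟩,⟨t,t⟩⟩ as functor, so [[glim gex] [sned vask]] : ⟨t,⟨⟨t,t⟩,⟨t,t⟩⟩⟩.
[[glim gex] [sned vask]] is required to be ⟨t,⟨⟨t,t⟩,⟨t,t⟩⟩⟩. [sned vask] : ⟨e,e⟩ cannot yield ⟨t,⟨⟨t,t⟩,⟨t,t⟩⟩⟩ as functor, so [glim gex] : ⟨⟨e,e⟩,⟨t,⟨⟨t,t⟩,⟨t,t⟩⟩⟩⟩.
[glim gex] is required to be ⟨⟨e,e⟩,⟨t,⟨⟨t,t⟩,⟨t,t⟩⟩⟩⟩. gex : e cannot yield ⟨⟨e,e⟩,⟨t,⟨⟨t,t⟩,⟨t,t⟩⟩⟩⟩ as functor, so glim : ⟨e,⟨⟨e,e⟩,⟨t,⟨⟨t,t⟩,⟨t,t⟩⟩⟩⟩⟩.

⟨e,⟨⟨e,e⟩,⟨t,⟨⟨t,t⟩,⟨t,t⟩⟩⟩⟩⟩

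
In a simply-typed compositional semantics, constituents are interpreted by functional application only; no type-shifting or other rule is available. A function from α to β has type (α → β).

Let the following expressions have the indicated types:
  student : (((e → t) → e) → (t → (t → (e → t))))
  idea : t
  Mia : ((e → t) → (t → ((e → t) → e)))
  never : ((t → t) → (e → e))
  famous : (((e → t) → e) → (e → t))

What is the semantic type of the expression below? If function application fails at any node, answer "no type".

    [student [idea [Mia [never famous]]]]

[never famous]: ((t → t) → (e → e)) and (((e → t) → e) → (e → t)) cannot combine by function application — type clash.

no type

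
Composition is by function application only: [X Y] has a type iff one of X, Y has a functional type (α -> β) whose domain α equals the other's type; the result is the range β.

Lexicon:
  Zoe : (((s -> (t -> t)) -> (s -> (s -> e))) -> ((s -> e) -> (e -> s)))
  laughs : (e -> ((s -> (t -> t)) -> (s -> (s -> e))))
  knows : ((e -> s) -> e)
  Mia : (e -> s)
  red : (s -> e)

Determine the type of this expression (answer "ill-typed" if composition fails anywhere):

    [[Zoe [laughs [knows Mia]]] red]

(e -> s)

[knows Mia] — knows of type ((e -> s) -> e) combines with Mia of type (e -> s): type e.
[laughs [knows Mia]] — laughs of type (e -> ((s -> (t -> t)) -> (s -> (s -> e)))) combines with [knows Mia] of type e: type ((s -> (t -> t)) -> (s -> (s -> e))).
[Zoe [laughs [knows Mia]]] — Zoe of type (((s -> (t -> t)) -> (s -> (s -> e))) -> ((s -> e) -> (e -> s))) combines with [laughs [knows Mia]] of type ((s -> (t -> t)) -> (s -> (s -> e))): type ((s -> e) -> (e -> s)).
[[Zoe [laughs [knows Mia]]] red] — [Zoe [laughs [knows Mia]]] of type ((s -> e) -> (e -> s)) combines with red of type (s -> e): type (e -> s).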